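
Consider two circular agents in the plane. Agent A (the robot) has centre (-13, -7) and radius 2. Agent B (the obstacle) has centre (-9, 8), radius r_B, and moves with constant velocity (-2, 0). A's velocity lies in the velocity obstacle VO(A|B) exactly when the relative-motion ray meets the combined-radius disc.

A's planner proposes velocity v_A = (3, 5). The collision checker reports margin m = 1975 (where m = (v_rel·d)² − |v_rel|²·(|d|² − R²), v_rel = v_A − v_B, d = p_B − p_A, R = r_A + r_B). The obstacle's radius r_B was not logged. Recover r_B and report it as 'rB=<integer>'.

m = 1975
d = (4, 15);  v_rel = (5, 5),  |v_rel|² = 50
v_rel×d = (5)·(15) − (5)·(4) = 55
since m = R²·50 − 55²:  R² = (3025 + 1975) / 50 = 100
R = √100 = 10  ⇒  r_B = 10 − 2 = 8

rB=8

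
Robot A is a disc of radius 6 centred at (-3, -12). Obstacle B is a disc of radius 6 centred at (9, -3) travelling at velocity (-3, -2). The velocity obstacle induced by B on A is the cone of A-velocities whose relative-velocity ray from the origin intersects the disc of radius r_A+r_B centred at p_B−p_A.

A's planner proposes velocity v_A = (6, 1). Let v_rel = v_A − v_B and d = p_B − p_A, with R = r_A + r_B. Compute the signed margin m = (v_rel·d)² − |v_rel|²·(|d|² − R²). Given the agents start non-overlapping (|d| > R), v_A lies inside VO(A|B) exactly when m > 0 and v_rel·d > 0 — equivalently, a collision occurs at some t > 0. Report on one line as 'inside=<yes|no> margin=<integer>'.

d = (12, 9),  |d|² = 225;  R = 6+6 = 12,  c = 225−12² = 81
v_rel = (9, 3),  |v_rel|² = 90;  v_rel·d = (9)·(12) + (3)·(9) = 135
90·t² − 270·t + 81 = 0  ⇒  m = 135² − 90·81 = 10935
m = 10935 > 0,  v_rel·d = 135 > 0  ⇒  inside

inside=yes margin=10935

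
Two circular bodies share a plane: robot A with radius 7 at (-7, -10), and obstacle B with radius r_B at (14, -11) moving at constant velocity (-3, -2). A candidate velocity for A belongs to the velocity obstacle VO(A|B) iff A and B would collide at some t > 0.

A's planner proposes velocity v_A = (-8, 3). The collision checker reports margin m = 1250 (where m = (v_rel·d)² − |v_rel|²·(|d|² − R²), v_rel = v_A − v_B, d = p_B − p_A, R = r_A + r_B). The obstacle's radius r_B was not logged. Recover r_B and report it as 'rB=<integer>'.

m = 1250
d = (21, -1);  v_rel = (-5, 5),  |v_rel|² = 50
v_rel×d = (-5)·(-1) − (5)·(21) = -100
since m = R²·50 − (-100)²:  R² = (10000 + 1250) / 50 = 225
R = √225 = 15  ⇒  r_B = 15 − 7 = 8

rB=8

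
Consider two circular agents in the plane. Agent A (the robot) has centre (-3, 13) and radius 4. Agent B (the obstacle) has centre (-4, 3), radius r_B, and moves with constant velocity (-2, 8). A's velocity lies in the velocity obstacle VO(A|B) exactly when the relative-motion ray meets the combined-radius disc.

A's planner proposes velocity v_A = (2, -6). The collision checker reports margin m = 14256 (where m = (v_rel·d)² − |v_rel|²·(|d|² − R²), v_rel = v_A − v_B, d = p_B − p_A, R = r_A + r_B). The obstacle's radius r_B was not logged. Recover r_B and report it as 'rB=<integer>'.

m = 14256
d = (-1, -10);  v_rel = (4, -14),  |v_rel|² = 212
v_rel×d = (4)·(-10) − (-14)·(-1) = -54
since m = R²·212 − (-54)²:  R² = (2916 + 14256) / 212 = 81
R = √81 = 9  ⇒  r_B = 9 − 4 = 5

rB=5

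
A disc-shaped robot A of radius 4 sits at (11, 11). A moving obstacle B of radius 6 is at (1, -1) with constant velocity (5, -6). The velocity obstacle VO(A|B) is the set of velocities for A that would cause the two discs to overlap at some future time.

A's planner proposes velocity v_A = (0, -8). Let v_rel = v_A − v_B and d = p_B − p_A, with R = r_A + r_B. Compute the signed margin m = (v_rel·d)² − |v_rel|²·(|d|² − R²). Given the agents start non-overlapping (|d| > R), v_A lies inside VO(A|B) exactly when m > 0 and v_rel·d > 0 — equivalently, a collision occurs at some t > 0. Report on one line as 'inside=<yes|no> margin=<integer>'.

d = (-10, -12),  |d|² = 244;  R = 4+6 = 10,  c = 244−10² = 144
v_rel = (-5, -2),  |v_rel|² = 29;  v_rel·d = (-5)·(-10) + (-2)·(-12) = 74
29·t² − 148·t + 144 = 0  ⇒  m = 74² − 29·144 = 1300
m = 1300 > 0,  v_rel·d = 74 > 0  ⇒  inside

inside=yes margin=1300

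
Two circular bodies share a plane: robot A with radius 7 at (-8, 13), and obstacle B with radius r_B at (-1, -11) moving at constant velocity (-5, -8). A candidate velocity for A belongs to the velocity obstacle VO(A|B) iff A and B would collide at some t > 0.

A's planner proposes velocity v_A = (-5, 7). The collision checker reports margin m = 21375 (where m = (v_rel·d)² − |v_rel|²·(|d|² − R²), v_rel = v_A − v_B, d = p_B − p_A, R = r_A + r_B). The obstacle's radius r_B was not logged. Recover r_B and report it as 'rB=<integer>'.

m = 21375
d = (7, -24);  v_rel = (0, 15),  |v_rel|² = 225
v_rel×d = (0)·(-24) − (15)·(7) = -105
since m = R²·225 − (-105)²:  R² = (11025 + 21375) / 225 = 144
R = √144 = 12  ⇒  r_B = 12 − 7 = 5

rB=5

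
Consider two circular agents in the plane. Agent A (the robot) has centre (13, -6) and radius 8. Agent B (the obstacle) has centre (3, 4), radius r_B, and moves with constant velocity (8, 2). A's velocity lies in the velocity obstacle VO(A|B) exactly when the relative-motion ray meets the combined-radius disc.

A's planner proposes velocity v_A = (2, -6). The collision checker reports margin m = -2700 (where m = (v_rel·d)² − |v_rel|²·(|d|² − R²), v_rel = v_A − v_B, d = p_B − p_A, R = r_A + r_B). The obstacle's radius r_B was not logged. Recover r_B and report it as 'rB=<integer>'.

m = -2700
d = (-10, 10);  v_rel = (-6, -8),  |v_rel|² = 100
v_rel×d = (-6)·(10) − (-8)·(-10) = -140
since m = R²·100 − (-140)²:  R² = (19600 + -2700) / 100 = 169
R = √169 = 13  ⇒  r_B = 13 − 8 = 5

rB=5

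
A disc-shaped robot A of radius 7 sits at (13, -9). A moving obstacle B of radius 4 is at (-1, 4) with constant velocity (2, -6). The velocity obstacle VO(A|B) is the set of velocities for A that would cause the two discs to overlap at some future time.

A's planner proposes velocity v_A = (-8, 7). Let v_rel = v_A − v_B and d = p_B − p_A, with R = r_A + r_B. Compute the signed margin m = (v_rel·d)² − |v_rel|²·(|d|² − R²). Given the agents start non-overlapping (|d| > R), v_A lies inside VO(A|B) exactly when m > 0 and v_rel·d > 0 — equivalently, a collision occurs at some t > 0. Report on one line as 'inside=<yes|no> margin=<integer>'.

d = (-14, 13),  |d|² = 365;  R = 7+4 = 11,  c = 365−11² = 244
v_rel = (-10, 13),  |v_rel|² = 269;  v_rel·d = (-10)·(-14) + (13)·(13) = 309
269·t² − 618·t + 244 = 0  ⇒  m = 309² − 269·244 = 29845
m = 29845 > 0,  v_rel·d = 309 > 0  ⇒  inside

inside=yes margin=29845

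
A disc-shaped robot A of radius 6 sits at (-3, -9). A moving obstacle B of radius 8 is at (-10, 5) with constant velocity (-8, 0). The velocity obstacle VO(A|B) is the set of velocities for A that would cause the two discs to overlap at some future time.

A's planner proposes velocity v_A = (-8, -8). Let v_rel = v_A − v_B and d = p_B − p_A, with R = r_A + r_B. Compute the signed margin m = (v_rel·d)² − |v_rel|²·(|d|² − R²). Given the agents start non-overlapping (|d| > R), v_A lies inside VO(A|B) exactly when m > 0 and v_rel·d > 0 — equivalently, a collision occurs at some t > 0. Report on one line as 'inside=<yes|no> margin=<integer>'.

d = (-7, 14),  |d|² = 245;  R = 6+8 = 14,  c = 245−14² = 49
v_rel = (0, -8),  |v_rel|² = 64;  v_rel·d = (0)·(-7) + (-8)·(14) = -112
64·t² + 224·t + 49 = 0  ⇒  m = (-112)² − 64·49 = 9408
m = 9408 > 0,  v_rel·d = -112 < 0  ⇒  outside

inside=no margin=9408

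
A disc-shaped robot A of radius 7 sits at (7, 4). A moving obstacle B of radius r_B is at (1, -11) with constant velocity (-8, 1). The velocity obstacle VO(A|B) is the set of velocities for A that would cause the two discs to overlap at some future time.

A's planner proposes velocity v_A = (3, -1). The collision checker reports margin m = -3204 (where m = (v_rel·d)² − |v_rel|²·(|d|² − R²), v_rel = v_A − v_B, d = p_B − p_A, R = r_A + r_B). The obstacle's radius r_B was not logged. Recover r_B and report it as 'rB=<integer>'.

m = -3204
d = (-6, -15);  v_rel = (11, -2),  |v_rel|² = 125
v_rel×d = (11)·(-15) − (-2)·(-6) = -177
since m = R²·125 − (-177)²:  R² = (31329 + -3204) / 125 = 225
R = √225 = 15  ⇒  r_B = 15 − 7 = 8

rB=8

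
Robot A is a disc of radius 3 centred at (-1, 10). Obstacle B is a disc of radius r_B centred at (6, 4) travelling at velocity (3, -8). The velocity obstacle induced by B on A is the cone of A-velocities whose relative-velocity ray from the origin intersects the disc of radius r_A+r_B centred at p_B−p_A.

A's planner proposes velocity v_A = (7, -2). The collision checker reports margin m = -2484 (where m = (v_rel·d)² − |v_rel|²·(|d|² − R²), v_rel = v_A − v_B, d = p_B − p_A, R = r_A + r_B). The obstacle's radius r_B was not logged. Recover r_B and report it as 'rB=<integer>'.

m = -2484
d = (7, -6);  v_rel = (4, 6),  |v_rel|² = 52
v_rel×d = (4)·(-6) − (6)·(7) = -66
since m = R²·52 − (-66)²:  R² = (4356 + -2484) / 52 = 36
R = √36 = 6  ⇒  r_B = 6 − 3 = 3

rB=3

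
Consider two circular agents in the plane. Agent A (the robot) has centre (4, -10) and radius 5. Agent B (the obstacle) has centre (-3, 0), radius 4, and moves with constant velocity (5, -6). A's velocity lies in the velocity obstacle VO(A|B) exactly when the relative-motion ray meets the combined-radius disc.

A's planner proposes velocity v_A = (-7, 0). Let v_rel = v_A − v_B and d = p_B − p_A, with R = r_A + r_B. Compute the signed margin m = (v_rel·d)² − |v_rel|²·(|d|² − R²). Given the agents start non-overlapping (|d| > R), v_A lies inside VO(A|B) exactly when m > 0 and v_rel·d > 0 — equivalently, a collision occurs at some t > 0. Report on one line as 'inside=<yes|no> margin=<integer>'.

d = (-7, 10),  |d|² = 149;  R = 5+4 = 9,  c = 149−9² = 68
v_rel = (-12, 6),  |v_rel|² = 180;  v_rel·d = (-12)·(-7) + (6)·(10) = 144
180·t² − 288·t + 68 = 0  ⇒  m = 144² − 180·68 = 8496
m = 8496 > 0,  v_rel·d = 144 > 0  ⇒  inside

inside=yes margin=8496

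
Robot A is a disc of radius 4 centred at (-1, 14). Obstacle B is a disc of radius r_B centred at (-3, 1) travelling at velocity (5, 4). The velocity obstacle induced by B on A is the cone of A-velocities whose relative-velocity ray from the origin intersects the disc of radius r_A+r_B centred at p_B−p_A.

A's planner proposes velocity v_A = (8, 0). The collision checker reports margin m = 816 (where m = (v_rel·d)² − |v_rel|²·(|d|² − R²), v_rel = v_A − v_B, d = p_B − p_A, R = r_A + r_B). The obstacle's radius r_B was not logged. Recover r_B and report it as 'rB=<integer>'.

m = 816
d = (-2, -13);  v_rel = (3, -4),  |v_rel|² = 25
v_rel×d = (3)·(-13) − (-4)·(-2) = -47
since m = R²·25 − (-47)²:  R² = (2209 + 816) / 25 = 121
R = √121 = 11  ⇒  r_B = 11 − 4 = 7

rB=7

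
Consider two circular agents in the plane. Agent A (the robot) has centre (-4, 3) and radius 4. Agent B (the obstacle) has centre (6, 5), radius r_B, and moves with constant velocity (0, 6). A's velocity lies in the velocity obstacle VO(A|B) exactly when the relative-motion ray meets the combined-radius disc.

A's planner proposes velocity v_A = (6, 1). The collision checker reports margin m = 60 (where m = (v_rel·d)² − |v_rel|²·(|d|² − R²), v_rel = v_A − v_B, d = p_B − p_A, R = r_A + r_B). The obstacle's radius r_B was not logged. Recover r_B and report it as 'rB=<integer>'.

m = 60
d = (10, 2);  v_rel = (6, -5),  |v_rel|² = 61
v_rel×d = (6)·(2) − (-5)·(10) = 62
since m = R²·61 − 62²:  R² = (3844 + 60) / 61 = 64
R = √64 = 8  ⇒  r_B = 8 − 4 = 4

rB=4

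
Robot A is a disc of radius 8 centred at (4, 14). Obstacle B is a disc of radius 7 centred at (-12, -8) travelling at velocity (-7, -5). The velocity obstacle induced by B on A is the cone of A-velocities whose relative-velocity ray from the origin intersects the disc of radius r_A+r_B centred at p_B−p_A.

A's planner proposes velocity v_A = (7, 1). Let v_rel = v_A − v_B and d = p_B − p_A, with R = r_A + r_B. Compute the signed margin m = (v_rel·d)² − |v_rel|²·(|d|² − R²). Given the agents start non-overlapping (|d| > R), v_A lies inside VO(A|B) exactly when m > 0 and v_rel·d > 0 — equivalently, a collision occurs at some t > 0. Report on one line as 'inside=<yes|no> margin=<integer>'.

d = (-16, -22),  |d|² = 740;  R = 8+7 = 15,  c = 740−15² = 515
v_rel = (14, 6),  |v_rel|² = 232;  v_rel·d = (14)·(-16) + (6)·(-22) = -356
232·t² + 712·t + 515 = 0  ⇒  m = (-356)² − 232·515 = 7256
m = 7256 > 0,  v_rel·d = -356 < 0  ⇒  outside

inside=no margin=7256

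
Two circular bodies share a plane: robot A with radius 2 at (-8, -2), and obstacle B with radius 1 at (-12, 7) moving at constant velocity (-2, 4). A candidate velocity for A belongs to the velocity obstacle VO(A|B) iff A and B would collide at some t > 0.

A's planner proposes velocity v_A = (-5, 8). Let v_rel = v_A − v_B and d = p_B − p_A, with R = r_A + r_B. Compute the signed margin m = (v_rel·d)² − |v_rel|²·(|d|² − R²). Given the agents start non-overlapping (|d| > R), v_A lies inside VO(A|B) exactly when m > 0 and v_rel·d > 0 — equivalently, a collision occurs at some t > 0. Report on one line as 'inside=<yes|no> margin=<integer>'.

d = (-4, 9),  |d|² = 97;  R = 2+1 = 3,  c = 97−3² = 88
v_rel = (-3, 4),  |v_rel|² = 25;  v_rel·d = (-3)·(-4) + (4)·(9) = 48
25·t² − 96·t + 88 = 0  ⇒  m = 48² − 25·88 = 104
m = 104 > 0,  v_rel·d = 48 > 0  ⇒  inside

inside=yes margin=104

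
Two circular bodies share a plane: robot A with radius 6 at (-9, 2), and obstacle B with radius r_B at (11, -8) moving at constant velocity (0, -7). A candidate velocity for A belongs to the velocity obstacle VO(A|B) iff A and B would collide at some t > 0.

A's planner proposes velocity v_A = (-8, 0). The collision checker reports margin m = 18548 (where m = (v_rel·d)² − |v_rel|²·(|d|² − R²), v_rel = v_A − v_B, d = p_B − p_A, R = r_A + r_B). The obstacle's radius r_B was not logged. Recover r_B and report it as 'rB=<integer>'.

m = 18548
d = (20, -10);  v_rel = (-8, 7),  |v_rel|² = 113
v_rel×d = (-8)·(-10) − (7)·(20) = -60
since m = R²·113 − (-60)²:  R² = (3600 + 18548) / 113 = 196
R = √196 = 14  ⇒  r_B = 14 − 6 = 8

rB=8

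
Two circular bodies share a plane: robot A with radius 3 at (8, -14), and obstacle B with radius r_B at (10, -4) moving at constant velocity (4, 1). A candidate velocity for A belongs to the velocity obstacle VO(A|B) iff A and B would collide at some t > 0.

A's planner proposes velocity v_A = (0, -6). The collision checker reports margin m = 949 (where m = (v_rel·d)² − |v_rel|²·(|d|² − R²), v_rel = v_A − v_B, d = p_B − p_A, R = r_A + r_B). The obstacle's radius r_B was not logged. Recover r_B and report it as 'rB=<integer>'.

m = 949
d = (2, 10);  v_rel = (-4, -7),  |v_rel|² = 65
v_rel×d = (-4)·(10) − (-7)·(2) = -26
since m = R²·65 − (-26)²:  R² = (676 + 949) / 65 = 25
R = √25 = 5  ⇒  r_B = 5 − 3 = 2

rB=2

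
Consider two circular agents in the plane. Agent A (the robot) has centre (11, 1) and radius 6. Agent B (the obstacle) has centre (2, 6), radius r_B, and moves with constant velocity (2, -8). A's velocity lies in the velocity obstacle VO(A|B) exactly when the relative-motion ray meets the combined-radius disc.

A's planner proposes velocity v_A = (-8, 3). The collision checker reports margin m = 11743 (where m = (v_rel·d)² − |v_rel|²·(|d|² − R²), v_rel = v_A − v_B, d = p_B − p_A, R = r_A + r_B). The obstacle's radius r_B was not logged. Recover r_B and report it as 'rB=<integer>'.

m = 11743
d = (-9, 5);  v_rel = (-10, 11),  |v_rel|² = 221
v_rel×d = (-10)·(5) − (11)·(-9) = 49
since m = R²·221 − 49²:  R² = (2401 + 11743) / 221 = 64
R = √64 = 8  ⇒  r_B = 8 − 6 = 2

rB=2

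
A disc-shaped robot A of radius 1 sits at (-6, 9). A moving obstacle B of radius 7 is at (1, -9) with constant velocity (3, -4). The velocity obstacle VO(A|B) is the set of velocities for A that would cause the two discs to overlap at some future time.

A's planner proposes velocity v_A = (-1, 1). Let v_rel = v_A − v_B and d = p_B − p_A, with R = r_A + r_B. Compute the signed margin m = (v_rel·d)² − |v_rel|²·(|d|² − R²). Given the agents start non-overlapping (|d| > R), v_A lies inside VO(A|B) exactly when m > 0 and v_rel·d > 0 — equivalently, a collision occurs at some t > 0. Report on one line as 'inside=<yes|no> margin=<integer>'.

d = (7, -18),  |d|² = 373;  R = 1+7 = 8,  c = 373−8² = 309
v_rel = (-4, 5),  |v_rel|² = 41;  v_rel·d = (-4)·(7) + (5)·(-18) = -118
41·t² + 236·t + 309 = 0  ⇒  m = (-118)² − 41·309 = 1255
m = 1255 > 0,  v_rel·d = -118 < 0  ⇒  outside

inside=no margin=1255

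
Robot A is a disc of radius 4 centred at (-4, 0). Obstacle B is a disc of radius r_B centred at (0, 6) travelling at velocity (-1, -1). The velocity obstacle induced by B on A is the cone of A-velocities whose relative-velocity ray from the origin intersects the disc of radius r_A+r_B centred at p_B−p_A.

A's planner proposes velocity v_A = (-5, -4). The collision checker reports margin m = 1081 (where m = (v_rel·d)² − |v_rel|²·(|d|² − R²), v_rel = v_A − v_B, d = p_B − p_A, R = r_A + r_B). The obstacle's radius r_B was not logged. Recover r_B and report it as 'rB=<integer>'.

m = 1081
d = (4, 6);  v_rel = (-4, -3),  |v_rel|² = 25
v_rel×d = (-4)·(6) − (-3)·(4) = -12
since m = R²·25 − (-12)²:  R² = (144 + 1081) / 25 = 49
R = √49 = 7  ⇒  r_B = 7 − 4 = 3

rB=3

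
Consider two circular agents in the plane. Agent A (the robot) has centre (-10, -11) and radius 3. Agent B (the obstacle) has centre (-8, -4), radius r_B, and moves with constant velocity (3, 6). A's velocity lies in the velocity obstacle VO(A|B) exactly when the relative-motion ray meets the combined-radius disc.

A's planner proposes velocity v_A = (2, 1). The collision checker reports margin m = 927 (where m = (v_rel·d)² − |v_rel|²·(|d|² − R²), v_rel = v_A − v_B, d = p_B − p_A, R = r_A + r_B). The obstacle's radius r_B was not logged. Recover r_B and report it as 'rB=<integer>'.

m = 927
d = (2, 7);  v_rel = (-1, -5),  |v_rel|² = 26
v_rel×d = (-1)·(7) − (-5)·(2) = 3
since m = R²·26 − 3²:  R² = (9 + 927) / 26 = 36
R = √36 = 6  ⇒  r_B = 6 − 3 = 3

rB=3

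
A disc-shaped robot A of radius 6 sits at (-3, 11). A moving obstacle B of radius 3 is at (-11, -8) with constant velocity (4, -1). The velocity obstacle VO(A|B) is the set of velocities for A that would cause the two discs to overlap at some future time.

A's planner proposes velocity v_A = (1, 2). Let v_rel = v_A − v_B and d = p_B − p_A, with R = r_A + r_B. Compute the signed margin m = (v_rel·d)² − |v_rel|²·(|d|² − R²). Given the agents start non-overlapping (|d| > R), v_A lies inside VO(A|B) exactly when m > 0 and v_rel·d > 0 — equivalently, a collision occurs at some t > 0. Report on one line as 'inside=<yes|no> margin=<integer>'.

d = (-8, -19),  |d|² = 425;  R = 6+3 = 9,  c = 425−9² = 344
v_rel = (-3, 3),  |v_rel|² = 18;  v_rel·d = (-3)·(-8) + (3)·(-19) = -33
18·t² + 66·t + 344 = 0  ⇒  m = (-33)² − 18·344 = -5103
m = -5103 < 0,  v_rel·d = -33 < 0  ⇒  outside

inside=no margin=-5103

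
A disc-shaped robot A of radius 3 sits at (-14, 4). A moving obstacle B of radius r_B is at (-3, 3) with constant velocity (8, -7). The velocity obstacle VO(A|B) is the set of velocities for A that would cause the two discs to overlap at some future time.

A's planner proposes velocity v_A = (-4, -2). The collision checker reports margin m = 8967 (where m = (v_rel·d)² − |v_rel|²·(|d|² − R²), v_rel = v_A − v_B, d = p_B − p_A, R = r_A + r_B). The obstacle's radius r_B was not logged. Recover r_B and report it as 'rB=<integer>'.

m = 8967
d = (11, -1);  v_rel = (-12, 5),  |v_rel|² = 169
v_rel×d = (-12)·(-1) − (5)·(11) = -43
since m = R²·169 − (-43)²:  R² = (1849 + 8967) / 169 = 64
R = √64 = 8  ⇒  r_B = 8 − 3 = 5

rB=5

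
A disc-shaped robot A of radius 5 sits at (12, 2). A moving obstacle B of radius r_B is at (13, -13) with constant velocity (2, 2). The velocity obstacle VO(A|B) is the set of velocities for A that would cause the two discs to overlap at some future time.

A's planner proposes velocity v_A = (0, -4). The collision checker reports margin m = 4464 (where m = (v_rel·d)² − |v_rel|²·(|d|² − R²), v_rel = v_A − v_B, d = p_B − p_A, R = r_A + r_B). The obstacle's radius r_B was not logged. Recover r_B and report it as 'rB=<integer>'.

m = 4464
d = (1, -15);  v_rel = (-2, -6),  |v_rel|² = 40
v_rel×d = (-2)·(-15) − (-6)·(1) = 36
since m = R²·40 − 36²:  R² = (1296 + 4464) / 40 = 144
R = √144 = 12  ⇒  r_B = 12 − 5 = 7

rB=7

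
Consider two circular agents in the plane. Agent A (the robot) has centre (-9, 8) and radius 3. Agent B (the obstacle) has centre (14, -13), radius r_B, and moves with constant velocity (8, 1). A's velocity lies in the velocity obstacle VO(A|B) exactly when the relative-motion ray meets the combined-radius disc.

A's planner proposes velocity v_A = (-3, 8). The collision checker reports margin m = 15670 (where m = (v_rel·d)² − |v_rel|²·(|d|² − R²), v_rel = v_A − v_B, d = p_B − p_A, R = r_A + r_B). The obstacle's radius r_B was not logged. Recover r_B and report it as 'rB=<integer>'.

m = 15670
d = (23, -21);  v_rel = (-11, 7),  |v_rel|² = 170
v_rel×d = (-11)·(-21) − (7)·(23) = 70
since m = R²·170 − 70²:  R² = (4900 + 15670) / 170 = 121
R = √121 = 11  ⇒  r_B = 11 − 3 = 8

rB=8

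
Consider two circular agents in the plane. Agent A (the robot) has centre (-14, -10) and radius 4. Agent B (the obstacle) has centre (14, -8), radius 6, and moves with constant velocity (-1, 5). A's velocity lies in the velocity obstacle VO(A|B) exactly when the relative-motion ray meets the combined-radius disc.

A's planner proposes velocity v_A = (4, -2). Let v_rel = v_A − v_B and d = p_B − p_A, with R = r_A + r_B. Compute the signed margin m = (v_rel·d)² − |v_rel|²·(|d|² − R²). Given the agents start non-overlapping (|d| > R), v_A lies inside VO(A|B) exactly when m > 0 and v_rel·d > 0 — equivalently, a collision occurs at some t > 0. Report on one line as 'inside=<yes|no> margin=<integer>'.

d = (28, 2),  |d|² = 788;  R = 4+6 = 10,  c = 788−10² = 688
v_rel = (5, -7),  |v_rel|² = 74;  v_rel·d = (5)·(28) + (-7)·(2) = 126
74·t² − 252·t + 688 = 0  ⇒  m = 126² − 74·688 = -35036
m = -35036 < 0,  v_rel·d = 126 > 0  ⇒  outside

inside=no margin=-35036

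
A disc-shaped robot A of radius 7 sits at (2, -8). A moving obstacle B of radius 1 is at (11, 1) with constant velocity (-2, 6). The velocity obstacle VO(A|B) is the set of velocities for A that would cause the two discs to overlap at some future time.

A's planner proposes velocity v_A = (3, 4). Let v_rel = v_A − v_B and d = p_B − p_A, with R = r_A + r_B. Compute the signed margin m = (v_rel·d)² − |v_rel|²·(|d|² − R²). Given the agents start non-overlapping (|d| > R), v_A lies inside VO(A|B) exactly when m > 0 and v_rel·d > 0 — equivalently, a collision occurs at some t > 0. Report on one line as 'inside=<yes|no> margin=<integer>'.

d = (9, 9),  |d|² = 162;  R = 7+1 = 8,  c = 162−8² = 98
v_rel = (5, -2),  |v_rel|² = 29;  v_rel·d = (5)·(9) + (-2)·(9) = 27
29·t² − 54·t + 98 = 0  ⇒  m = 27² − 29·98 = -2113
m = -2113 < 0,  v_rel·d = 27 > 0  ⇒  outside

inside=no margin=-2113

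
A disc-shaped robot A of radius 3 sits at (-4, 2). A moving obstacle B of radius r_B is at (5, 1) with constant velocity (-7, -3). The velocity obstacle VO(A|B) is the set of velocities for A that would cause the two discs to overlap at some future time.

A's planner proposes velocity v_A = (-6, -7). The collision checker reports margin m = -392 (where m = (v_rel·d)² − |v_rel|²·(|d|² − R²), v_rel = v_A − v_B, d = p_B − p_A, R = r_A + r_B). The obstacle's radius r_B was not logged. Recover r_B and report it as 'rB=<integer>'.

m = -392
d = (9, -1);  v_rel = (1, -4),  |v_rel|² = 17
v_rel×d = (1)·(-1) − (-4)·(9) = 35
since m = R²·17 − 35²:  R² = (1225 + -392) / 17 = 49
R = √49 = 7  ⇒  r_B = 7 − 3 = 4

rB=4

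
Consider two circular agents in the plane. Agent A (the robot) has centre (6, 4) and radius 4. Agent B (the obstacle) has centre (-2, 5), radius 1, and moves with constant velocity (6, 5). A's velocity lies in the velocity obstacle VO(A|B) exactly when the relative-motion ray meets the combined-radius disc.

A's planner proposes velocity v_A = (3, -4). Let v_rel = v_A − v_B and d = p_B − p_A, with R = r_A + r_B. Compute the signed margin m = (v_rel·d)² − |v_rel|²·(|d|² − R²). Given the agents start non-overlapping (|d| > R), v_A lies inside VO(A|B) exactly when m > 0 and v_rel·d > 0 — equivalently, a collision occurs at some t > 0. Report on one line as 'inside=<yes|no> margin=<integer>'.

d = (-8, 1),  |d|² = 65;  R = 4+1 = 5,  c = 65−5² = 40
v_rel = (-3, -9),  |v_rel|² = 90;  v_rel·d = (-3)·(-8) + (-9)·(1) = 15
90·t² − 30·t + 40 = 0  ⇒  m = 15² − 90·40 = -3375
m = -3375 < 0,  v_rel·d = 15 > 0  ⇒  outside

inside=no margin=-3375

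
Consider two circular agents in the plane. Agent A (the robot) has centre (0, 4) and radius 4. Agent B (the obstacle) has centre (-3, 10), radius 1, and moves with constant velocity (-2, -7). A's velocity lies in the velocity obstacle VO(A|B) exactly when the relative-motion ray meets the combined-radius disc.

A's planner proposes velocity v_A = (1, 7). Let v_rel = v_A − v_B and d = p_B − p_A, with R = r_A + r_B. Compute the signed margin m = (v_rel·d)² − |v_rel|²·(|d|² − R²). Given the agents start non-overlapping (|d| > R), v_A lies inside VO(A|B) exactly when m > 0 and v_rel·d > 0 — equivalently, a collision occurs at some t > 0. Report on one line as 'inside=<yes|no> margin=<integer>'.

d = (-3, 6),  |d|² = 45;  R = 4+1 = 5,  c = 45−5² = 20
v_rel = (3, 14),  |v_rel|² = 205;  v_rel·d = (3)·(-3) + (14)·(6) = 75
205·t² − 150·t + 20 = 0  ⇒  m = 75² − 205·20 = 1525
m = 1525 > 0,  v_rel·d = 75 > 0  ⇒  inside

inside=yes margin=1525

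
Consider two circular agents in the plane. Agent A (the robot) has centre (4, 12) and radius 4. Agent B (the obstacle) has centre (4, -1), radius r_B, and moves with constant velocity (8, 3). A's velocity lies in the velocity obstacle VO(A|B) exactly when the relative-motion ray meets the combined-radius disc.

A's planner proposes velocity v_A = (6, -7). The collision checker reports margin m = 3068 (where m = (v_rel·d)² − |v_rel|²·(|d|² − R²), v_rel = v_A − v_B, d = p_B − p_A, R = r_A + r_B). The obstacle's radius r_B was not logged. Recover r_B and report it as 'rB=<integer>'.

m = 3068
d = (0, -13);  v_rel = (-2, -10),  |v_rel|² = 104
v_rel×d = (-2)·(-13) − (-10)·(0) = 26
since m = R²·104 − 26²:  R² = (676 + 3068) / 104 = 36
R = √36 = 6  ⇒  r_B = 6 − 4 = 2

rB=2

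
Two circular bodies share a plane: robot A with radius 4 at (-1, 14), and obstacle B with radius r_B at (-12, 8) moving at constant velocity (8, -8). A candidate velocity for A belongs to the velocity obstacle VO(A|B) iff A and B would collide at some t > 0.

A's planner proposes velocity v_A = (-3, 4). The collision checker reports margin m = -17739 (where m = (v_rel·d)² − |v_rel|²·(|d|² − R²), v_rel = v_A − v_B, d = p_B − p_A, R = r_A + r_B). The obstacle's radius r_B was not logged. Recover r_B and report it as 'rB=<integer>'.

m = -17739
d = (-11, -6);  v_rel = (-11, 12),  |v_rel|² = 265
v_rel×d = (-11)·(-6) − (12)·(-11) = 198
since m = R²·265 − 198²:  R² = (39204 + -17739) / 265 = 81
R = √81 = 9  ⇒  r_B = 9 − 4 = 5

rB=5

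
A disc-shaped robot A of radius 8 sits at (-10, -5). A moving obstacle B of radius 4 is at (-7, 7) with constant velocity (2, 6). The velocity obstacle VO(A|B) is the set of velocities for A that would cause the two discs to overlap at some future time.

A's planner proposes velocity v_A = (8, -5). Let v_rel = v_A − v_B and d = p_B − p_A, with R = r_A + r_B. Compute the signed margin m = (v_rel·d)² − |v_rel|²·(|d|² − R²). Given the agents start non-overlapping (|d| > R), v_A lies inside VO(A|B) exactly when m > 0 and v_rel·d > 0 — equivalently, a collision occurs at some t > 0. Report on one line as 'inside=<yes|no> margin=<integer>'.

d = (3, 12),  |d|² = 153;  R = 8+4 = 12,  c = 153−12² = 9
v_rel = (6, -11),  |v_rel|² = 157;  v_rel·d = (6)·(3) + (-11)·(12) = -114
157·t² + 228·t + 9 = 0  ⇒  m = (-114)² − 157·9 = 11583
m = 11583 > 0,  v_rel·d = -114 < 0  ⇒  outside

inside=no margin=11583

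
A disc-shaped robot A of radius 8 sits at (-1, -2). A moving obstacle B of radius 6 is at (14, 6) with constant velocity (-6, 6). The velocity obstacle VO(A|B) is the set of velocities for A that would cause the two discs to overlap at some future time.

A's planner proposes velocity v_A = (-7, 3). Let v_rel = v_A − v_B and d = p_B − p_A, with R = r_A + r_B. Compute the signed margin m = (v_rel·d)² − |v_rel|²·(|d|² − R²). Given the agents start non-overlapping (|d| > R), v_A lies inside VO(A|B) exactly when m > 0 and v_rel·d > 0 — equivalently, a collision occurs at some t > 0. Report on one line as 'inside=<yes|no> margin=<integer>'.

d = (15, 8),  |d|² = 289;  R = 8+6 = 14,  c = 289−14² = 93
v_rel = (-1, -3),  |v_rel|² = 10;  v_rel·d = (-1)·(15) + (-3)·(8) = -39
10·t² + 78·t + 93 = 0  ⇒  m = (-39)² − 10·93 = 591
m = 591 > 0,  v_rel·d = -39 < 0  ⇒  outside

inside=no margin=591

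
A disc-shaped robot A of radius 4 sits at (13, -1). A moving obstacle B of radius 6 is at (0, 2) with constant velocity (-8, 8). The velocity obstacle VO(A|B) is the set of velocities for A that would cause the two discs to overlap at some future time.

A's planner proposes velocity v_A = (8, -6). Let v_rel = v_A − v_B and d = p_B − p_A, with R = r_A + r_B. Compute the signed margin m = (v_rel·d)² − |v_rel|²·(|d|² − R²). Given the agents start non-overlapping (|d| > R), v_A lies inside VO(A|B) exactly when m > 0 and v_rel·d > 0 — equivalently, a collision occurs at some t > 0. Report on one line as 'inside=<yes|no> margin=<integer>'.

d = (-13, 3),  |d|² = 178;  R = 4+6 = 10,  c = 178−10² = 78
v_rel = (16, -14),  |v_rel|² = 452;  v_rel·d = (16)·(-13) + (-14)·(3) = -250
452·t² + 500·t + 78 = 0  ⇒  m = (-250)² − 452·78 = 27244
m = 27244 > 0,  v_rel·d = -250 < 0  ⇒  outside

inside=no margin=27244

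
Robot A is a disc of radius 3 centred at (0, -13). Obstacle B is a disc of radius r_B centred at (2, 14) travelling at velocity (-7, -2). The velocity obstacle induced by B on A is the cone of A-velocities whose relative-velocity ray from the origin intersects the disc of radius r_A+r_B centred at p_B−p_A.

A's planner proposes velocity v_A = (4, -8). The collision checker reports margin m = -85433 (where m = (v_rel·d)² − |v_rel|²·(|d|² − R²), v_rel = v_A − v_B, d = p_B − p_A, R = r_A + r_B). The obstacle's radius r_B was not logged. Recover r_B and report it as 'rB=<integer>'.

m = -85433
d = (2, 27);  v_rel = (11, -6),  |v_rel|² = 157
v_rel×d = (11)·(27) − (-6)·(2) = 309
since m = R²·157 − 309²:  R² = (95481 + -85433) / 157 = 64
R = √64 = 8  ⇒  r_B = 8 − 3 = 5

rB=5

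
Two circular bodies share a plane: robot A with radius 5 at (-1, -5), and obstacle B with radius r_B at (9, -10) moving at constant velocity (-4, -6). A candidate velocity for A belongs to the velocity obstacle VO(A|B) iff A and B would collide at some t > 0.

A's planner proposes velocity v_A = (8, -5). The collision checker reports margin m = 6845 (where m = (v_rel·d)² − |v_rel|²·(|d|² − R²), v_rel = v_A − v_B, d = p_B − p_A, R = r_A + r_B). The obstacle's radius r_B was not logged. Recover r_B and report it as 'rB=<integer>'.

m = 6845
d = (10, -5);  v_rel = (12, 1),  |v_rel|² = 145
v_rel×d = (12)·(-5) − (1)·(10) = -70
since m = R²·145 − (-70)²:  R² = (4900 + 6845) / 145 = 81
R = √81 = 9  ⇒  r_B = 9 − 5 = 4

rB=4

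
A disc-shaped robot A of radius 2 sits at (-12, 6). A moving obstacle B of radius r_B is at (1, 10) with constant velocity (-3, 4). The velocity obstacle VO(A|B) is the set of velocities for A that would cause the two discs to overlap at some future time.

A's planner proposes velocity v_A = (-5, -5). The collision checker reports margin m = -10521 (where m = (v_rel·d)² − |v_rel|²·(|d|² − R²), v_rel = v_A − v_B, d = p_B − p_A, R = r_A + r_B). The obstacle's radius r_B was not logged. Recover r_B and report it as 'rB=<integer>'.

m = -10521
d = (13, 4);  v_rel = (-2, -9),  |v_rel|² = 85
v_rel×d = (-2)·(4) − (-9)·(13) = 109
since m = R²·85 − 109²:  R² = (11881 + -10521) / 85 = 16
R = √16 = 4  ⇒  r_B = 4 − 2 = 2

rB=2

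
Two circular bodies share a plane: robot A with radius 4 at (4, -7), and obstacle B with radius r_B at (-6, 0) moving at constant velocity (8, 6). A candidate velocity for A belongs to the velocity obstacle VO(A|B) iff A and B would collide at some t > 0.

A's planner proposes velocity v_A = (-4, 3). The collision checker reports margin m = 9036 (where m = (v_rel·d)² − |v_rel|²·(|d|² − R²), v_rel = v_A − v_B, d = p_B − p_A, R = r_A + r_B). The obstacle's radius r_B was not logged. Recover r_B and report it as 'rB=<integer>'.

m = 9036
d = (-10, 7);  v_rel = (-12, -3),  |v_rel|² = 153
v_rel×d = (-12)·(7) − (-3)·(-10) = -114
since m = R²·153 − (-114)²:  R² = (12996 + 9036) / 153 = 144
R = √144 = 12  ⇒  r_B = 12 − 4 = 8

rB=8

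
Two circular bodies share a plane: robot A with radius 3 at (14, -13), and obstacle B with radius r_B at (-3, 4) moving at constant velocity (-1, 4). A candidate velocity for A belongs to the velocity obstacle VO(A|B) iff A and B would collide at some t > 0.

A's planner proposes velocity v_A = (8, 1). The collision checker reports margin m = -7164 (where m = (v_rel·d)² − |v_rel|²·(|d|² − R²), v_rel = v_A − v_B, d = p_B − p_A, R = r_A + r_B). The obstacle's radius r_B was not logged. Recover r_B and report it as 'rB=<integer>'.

m = -7164
d = (-17, 17);  v_rel = (9, -3),  |v_rel|² = 90
v_rel×d = (9)·(17) − (-3)·(-17) = 102
since m = R²·90 − 102²:  R² = (10404 + -7164) / 90 = 36
R = √36 = 6  ⇒  r_B = 6 − 3 = 3

rB=3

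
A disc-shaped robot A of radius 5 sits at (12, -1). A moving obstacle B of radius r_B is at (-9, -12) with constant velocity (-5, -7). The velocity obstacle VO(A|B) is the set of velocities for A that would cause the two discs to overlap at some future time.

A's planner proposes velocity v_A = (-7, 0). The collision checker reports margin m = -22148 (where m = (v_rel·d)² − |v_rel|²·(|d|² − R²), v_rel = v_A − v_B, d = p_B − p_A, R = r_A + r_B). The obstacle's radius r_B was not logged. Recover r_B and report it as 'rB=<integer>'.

m = -22148
d = (-21, -11);  v_rel = (-2, 7),  |v_rel|² = 53
v_rel×d = (-2)·(-11) − (7)·(-21) = 169
since m = R²·53 − 169²:  R² = (28561 + -22148) / 53 = 121
R = √121 = 11  ⇒  r_B = 11 − 5 = 6

rB=6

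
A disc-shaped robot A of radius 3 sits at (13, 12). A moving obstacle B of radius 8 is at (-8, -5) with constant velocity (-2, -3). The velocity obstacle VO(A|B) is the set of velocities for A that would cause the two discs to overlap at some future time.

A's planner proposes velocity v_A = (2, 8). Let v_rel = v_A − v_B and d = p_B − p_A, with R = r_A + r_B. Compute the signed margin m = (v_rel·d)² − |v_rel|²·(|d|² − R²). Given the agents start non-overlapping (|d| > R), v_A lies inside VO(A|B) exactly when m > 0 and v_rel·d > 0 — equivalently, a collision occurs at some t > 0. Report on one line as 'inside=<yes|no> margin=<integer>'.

d = (-21, -17),  |d|² = 730;  R = 3+8 = 11,  c = 730−11² = 609
v_rel = (4, 11),  |v_rel|² = 137;  v_rel·d = (4)·(-21) + (11)·(-17) = -271
137·t² + 542·t + 609 = 0  ⇒  m = (-271)² − 137·609 = -9992
m = -9992 < 0,  v_rel·d = -271 < 0  ⇒  outside

inside=no margin=-9992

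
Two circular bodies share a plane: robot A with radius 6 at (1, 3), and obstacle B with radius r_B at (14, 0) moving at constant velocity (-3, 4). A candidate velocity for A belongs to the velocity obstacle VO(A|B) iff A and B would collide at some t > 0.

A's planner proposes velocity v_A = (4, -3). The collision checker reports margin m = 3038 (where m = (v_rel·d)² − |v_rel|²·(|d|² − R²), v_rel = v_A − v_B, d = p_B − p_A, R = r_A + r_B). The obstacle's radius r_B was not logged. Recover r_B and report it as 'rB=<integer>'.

m = 3038
d = (13, -3);  v_rel = (7, -7),  |v_rel|² = 98
v_rel×d = (7)·(-3) − (-7)·(13) = 70
since m = R²·98 − 70²:  R² = (4900 + 3038) / 98 = 81
R = √81 = 9  ⇒  r_B = 9 − 6 = 3

rB=3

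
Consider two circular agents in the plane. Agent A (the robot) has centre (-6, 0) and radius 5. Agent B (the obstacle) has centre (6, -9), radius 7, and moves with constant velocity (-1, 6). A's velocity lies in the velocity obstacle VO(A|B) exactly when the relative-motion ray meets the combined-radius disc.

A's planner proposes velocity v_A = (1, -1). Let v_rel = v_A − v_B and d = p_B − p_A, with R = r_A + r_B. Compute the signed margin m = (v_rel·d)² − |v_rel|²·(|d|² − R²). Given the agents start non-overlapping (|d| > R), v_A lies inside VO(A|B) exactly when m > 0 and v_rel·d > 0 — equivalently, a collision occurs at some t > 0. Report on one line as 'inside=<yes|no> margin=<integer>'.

d = (12, -9),  |d|² = 225;  R = 5+7 = 12,  c = 225−12² = 81
v_rel = (2, -7),  |v_rel|² = 53;  v_rel·d = (2)·(12) + (-7)·(-9) = 87
53·t² − 174·t + 81 = 0  ⇒  m = 87² − 53·81 = 3276
m = 3276 > 0,  v_rel·d = 87 > 0  ⇒  inside

inside=yes margin=3276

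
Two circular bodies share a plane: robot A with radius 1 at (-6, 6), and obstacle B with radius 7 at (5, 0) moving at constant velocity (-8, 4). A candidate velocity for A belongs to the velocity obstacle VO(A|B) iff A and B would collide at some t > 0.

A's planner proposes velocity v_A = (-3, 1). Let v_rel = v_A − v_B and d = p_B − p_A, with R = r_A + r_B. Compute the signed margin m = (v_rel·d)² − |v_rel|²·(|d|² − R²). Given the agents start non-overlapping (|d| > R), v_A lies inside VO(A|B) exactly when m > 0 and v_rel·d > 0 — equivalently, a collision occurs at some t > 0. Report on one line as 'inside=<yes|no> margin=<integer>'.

d = (11, -6),  |d|² = 157;  R = 1+7 = 8,  c = 157−8² = 93
v_rel = (5, -3),  |v_rel|² = 34;  v_rel·d = (5)·(11) + (-3)·(-6) = 73
34·t² − 146·t + 93 = 0  ⇒  m = 73² − 34·93 = 2167
m = 2167 > 0,  v_rel·d = 73 > 0  ⇒  inside

inside=yes margin=2167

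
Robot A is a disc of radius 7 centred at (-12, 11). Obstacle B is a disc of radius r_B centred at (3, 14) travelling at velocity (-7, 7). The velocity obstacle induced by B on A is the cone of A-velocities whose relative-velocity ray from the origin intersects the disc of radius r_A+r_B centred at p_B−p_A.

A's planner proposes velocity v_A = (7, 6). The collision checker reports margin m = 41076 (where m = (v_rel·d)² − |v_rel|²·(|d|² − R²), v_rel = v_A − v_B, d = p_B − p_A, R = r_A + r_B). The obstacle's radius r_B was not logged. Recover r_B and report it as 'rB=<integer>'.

m = 41076
d = (15, 3);  v_rel = (14, -1),  |v_rel|² = 197
v_rel×d = (14)·(3) − (-1)·(15) = 57
since m = R²·197 − 57²:  R² = (3249 + 41076) / 197 = 225
R = √225 = 15  ⇒  r_B = 15 − 7 = 8

rB=8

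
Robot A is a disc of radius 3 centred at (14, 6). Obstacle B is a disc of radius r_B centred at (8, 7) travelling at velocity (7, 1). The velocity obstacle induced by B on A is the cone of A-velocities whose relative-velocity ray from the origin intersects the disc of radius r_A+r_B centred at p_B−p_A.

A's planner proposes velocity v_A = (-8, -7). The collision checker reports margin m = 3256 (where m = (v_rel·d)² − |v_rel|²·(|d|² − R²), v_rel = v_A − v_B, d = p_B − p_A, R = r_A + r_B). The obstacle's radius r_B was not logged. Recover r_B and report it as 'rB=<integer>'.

m = 3256
d = (-6, 1);  v_rel = (-15, -8),  |v_rel|² = 289
v_rel×d = (-15)·(1) − (-8)·(-6) = -63
since m = R²·289 − (-63)²:  R² = (3969 + 3256) / 289 = 25
R = √25 = 5  ⇒  r_B = 5 − 3 = 2

rB=2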